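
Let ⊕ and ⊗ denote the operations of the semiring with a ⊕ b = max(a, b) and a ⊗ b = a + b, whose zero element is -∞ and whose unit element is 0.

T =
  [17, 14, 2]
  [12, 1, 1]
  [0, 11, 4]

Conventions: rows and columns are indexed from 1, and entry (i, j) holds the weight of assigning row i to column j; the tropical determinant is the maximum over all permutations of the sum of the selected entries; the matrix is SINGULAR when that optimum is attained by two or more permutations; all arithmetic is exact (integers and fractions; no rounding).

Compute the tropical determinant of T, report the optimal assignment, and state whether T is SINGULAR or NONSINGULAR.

σ = (1, 2, 3): 17 + 1 + 4 = 22
σ = (1, 3, 2): 17 + 1 + 11 = 29
σ = (2, 1, 3): 14 + 12 + 4 = 30
σ = (2, 3, 1): 14 + 1 + 0 = 15
σ = (3, 1, 2): 2 + 12 + 11 = 25
σ = (3, 2, 1): 2 + 1 + 0 = 3
Optimal value attained by: σ = (2, 1, 3).
Answer: det⊕(T) = 30; verdict: NONSINGULAR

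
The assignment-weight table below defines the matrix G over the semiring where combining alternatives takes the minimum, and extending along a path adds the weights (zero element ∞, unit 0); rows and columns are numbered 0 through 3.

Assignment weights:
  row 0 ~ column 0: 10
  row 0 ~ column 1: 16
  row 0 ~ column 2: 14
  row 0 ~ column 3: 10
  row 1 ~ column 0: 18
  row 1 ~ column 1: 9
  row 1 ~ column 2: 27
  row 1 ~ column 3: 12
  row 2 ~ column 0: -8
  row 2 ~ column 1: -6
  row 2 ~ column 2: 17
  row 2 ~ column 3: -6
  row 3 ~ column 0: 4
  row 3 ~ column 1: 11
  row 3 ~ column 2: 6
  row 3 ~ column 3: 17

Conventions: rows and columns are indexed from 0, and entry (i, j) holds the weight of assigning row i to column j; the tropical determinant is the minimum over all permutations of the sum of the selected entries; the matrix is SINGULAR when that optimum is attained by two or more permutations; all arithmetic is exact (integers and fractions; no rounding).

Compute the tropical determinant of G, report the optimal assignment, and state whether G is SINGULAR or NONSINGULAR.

σ = (0, 1, 2, 3): 10 + 9 + 17 + 17 = 53
σ = (0, 1, 3, 2): 10 + 9 + (-6) + 6 = 19
σ = (0, 2, 1, 3): 10 + 27 + (-6) + 17 = 48
σ = (0, 2, 3, 1): 10 + 27 + (-6) + 11 = 42
σ = (0, 3, 1, 2): 10 + 12 + (-6) + 6 = 22
σ = (0, 3, 2, 1): 10 + 12 + 17 + 11 = 50
σ = (1, 0, 2, 3): 16 + 18 + 17 + 17 = 68
σ = (1, 0, 3, 2): 16 + 18 + (-6) + 6 = 34
σ = (1, 2, 0, 3): 16 + 27 + (-8) + 17 = 52
σ = (1, 2, 3, 0): 16 + 27 + (-6) + 4 = 41
σ = (1, 3, 0, 2): 16 + 12 + (-8) + 6 = 26
σ = (1, 3, 2, 0): 16 + 12 + 17 + 4 = 49
σ = (2, 0, 1, 3): 14 + 18 + (-6) + 17 = 43
σ = (2, 0, 3, 1): 14 + 18 + (-6) + 11 = 37
σ = (2, 1, 0, 3): 14 + 9 + (-8) + 17 = 32
σ = (2, 1, 3, 0): 14 + 9 + (-6) + 4 = 21
σ = (2, 3, 0, 1): 14 + 12 + (-8) + 11 = 29
σ = (2, 3, 1, 0): 14 + 12 + (-6) + 4 = 24
σ = (3, 0, 1, 2): 10 + 18 + (-6) + 6 = 28
σ = (3, 0, 2, 1): 10 + 18 + 17 + 11 = 56
σ = (3, 1, 0, 2): 10 + 9 + (-8) + 6 = 17
σ = (3, 1, 2, 0): 10 + 9 + 17 + 4 = 40
σ = (3, 2, 0, 1): 10 + 27 + (-8) + 11 = 40
σ = (3, 2, 1, 0): 10 + 27 + (-6) + 4 = 35
Optimal value attained by: σ = (3, 1, 0, 2).
Answer: det⊕(G) = 17; verdict: NONSINGULAR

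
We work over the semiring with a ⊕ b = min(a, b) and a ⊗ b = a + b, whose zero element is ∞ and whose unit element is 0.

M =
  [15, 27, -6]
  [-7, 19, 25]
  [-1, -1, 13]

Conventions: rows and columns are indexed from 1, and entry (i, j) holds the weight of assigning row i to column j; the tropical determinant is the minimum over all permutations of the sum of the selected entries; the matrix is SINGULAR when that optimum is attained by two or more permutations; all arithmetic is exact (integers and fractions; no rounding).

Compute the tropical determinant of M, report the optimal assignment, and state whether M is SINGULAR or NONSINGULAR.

σ = (1, 2, 3): 15 + 19 + 13 = 47
σ = (1, 3, 2): 15 + 25 + (-1) = 39
σ = (2, 1, 3): 27 + (-7) + 13 = 33
σ = (2, 3, 1): 27 + 25 + (-1) = 51
σ = (3, 1, 2): (-6) + (-7) + (-1) = -14
σ = (3, 2, 1): (-6) + 19 + (-1) = 12
Optimal value attained by: σ = (3, 1, 2).
Answer: det⊕(M) = -14; verdict: NONSINGULAR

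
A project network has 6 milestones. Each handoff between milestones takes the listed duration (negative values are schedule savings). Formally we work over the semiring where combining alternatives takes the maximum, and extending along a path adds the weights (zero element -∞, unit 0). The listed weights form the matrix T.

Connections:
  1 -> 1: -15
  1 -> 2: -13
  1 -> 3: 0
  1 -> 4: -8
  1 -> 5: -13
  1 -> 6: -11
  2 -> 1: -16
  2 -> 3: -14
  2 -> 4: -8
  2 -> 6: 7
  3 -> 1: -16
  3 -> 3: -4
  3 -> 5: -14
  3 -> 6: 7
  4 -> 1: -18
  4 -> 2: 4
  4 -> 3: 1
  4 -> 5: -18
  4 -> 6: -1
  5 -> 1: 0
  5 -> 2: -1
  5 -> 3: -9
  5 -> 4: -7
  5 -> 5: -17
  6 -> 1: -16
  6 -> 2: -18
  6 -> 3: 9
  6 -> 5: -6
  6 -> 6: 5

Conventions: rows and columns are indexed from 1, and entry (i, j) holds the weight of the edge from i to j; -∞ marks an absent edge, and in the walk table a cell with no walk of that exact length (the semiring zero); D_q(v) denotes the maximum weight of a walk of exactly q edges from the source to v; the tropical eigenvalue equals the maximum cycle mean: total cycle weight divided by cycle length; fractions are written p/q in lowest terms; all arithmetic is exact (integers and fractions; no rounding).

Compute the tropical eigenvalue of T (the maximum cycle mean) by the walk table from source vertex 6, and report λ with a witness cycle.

q=0: [-∞, -∞, -∞, -∞, -∞, 0]
q=1: [-16, -18, 9, -∞, -6, 5]
q=2: [-6, -7, 14, -13, -1, 16]
q=3: [0, -2, 25, -8, 10, 21]
q=4: [10, 9, 30, 3, 15, 32]
q=5: [16, 14, 41, 8, 26, 37]
q=6: [26, 25, 46, 19, 31, 48]
Optimal cycle mean attained by: cycle 3->6->3, total 7 + 9, length 2.
Answer: λ = 8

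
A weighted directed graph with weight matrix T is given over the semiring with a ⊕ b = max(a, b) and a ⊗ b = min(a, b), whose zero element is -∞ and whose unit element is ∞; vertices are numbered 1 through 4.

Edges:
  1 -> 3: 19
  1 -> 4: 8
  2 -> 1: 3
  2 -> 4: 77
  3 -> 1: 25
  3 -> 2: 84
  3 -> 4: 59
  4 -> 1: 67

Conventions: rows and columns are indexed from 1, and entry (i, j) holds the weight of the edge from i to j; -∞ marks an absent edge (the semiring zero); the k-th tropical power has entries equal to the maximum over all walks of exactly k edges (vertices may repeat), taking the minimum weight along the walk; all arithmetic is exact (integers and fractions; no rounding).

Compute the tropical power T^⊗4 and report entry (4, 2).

T^⊗2:
  [19, 19, -∞, 19]
  [67, -∞, 3, 3]
  [59, -∞, 19, 77]
  [-∞, -∞, 19, 8]
T^⊗3:
  [19, -∞, 19, 19]
  [3, 3, 19, 8]
  [67, 19, 19, 19]
  [19, 19, -∞, 19]
T^⊗4:
  [19, 19, 19, 19]
  [19, 19, 3, 19]
  [19, 19, 19, 19]
  [19, -∞, 19, 19]
Key observation: no walk of exactly 4 edges connects these vertices, so the entry is the semiring zero.
Answer: (T^⊗4)[4][2] = -∞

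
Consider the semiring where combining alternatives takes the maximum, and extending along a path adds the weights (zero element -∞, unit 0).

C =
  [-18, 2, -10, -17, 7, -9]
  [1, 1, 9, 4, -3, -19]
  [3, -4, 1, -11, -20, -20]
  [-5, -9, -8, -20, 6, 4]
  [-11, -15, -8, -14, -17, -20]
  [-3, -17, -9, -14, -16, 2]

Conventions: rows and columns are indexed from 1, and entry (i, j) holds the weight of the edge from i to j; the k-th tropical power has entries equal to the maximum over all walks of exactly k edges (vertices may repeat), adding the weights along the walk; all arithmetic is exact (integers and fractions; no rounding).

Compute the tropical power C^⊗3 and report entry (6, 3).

C^⊗2:
  [3, 3, 11, 6, -1, -7]
  [12, 5, 10, 5, 10, 8]
  [4, 5, 5, 0, 10, -6]
  [1, -3, 0, -5, 2, 6]
  [-5, -9, -6, -11, -4, -10]
  [-1, -1, -7, -12, 4, 4]
C^⊗3:
  [14, 7, 12, 7, 12, 10]
  [13, 14, 14, 9, 19, 10]
  [8, 6, 14, 9, 11, 4]
  [3, 3, 6, 1, 8, 8]
  [-3, -3, 0, -5, 2, -7]
  [1, 1, 8, 3, 6, 6]
Key observation: the optimum is the walk 6->1->2->3, with weight (-3) + 2 + 9 = 8.
Optimal value attained by: walk 6->1->2->3.
Answer: (C^⊗3)[6][3] = 8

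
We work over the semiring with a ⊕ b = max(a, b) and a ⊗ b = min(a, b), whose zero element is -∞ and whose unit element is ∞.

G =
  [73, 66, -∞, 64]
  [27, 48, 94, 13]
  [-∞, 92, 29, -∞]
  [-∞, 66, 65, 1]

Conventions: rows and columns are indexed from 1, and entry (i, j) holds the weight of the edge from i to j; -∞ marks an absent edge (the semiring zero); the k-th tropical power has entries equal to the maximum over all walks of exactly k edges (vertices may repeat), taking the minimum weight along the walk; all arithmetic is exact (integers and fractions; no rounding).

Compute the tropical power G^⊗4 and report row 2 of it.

G^⊗2:
  [73, 66, 66, 64]
  [27, 92, 48, 27]
  [27, 48, 92, 13]
  [27, 65, 66, 13]
G^⊗3:
  [73, 66, 66, 64]
  [27, 48, 92, 27]
  [27, 92, 48, 27]
  [27, 66, 65, 27]
G^⊗4:
  [73, 66, 66, 64]
  [27, 92, 48, 27]
  [27, 48, 92, 27]
  [27, 65, 66, 27]
Answer: row 2 of G^⊗4 = [27, 92, 48, 27]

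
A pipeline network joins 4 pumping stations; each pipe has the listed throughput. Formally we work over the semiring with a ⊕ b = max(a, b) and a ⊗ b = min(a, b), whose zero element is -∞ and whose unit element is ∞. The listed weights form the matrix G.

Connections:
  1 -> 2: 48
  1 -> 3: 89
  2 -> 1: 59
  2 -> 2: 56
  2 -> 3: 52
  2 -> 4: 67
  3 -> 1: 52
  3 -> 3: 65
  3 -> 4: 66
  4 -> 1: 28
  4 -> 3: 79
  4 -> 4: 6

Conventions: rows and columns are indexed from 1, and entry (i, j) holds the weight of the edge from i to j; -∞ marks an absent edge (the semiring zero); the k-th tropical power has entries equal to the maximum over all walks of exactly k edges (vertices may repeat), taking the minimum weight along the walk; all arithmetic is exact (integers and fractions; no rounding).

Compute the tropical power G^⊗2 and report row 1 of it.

G^⊗2:
  [52, 48, 65, 66]
  [56, 56, 67, 56]
  [52, 48, 66, 65]
  [52, 28, 65, 66]
Answer: row 1 of G^⊗2 = [52, 48, 65, 66]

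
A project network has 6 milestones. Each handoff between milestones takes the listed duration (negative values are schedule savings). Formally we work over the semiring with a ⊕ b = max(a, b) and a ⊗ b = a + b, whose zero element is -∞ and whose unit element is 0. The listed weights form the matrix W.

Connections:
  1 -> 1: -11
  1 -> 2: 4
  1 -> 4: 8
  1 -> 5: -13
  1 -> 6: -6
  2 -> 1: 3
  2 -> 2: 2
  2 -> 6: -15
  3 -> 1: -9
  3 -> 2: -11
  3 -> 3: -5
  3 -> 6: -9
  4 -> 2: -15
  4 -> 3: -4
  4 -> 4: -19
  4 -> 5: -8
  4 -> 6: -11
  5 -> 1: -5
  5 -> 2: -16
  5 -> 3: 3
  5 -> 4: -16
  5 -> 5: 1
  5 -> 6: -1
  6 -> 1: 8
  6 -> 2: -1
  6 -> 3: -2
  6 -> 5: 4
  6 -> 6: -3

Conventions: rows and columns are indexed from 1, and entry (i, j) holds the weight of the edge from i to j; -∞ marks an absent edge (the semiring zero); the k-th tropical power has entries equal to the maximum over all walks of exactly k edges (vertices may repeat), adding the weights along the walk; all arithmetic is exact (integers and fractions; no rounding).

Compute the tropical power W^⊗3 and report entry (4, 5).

W^⊗2:
  [7, 6, 4, -3, 0, -3]
  [5, 7, -17, 11, -10, -3]
  [-1, -5, -10, -1, -5, -12]
  [-3, -12, -5, -24, -7, -9]
  [7, -1, 4, 3, 3, 0]
  [5, 12, 7, 16, 5, 3]
W^⊗3:
  [9, 11, 3, 15, 1, 1]
  [10, 9, 7, 13, 3, 0]
  [-2, 3, -2, 7, -4, -6]
  [-1, 1, -4, 5, -5, -8]
  [8, 11, 6, 15, 4, 2]
  [15, 14, 12, 13, 8, 5]
Key observation: the optimum is the walk 4->5->6->5, with weight (-8) + (-1) + 4 = -5.
Optimal value attained by: walk 4->5->6->5.
Answer: (W^⊗3)[4][5] = -5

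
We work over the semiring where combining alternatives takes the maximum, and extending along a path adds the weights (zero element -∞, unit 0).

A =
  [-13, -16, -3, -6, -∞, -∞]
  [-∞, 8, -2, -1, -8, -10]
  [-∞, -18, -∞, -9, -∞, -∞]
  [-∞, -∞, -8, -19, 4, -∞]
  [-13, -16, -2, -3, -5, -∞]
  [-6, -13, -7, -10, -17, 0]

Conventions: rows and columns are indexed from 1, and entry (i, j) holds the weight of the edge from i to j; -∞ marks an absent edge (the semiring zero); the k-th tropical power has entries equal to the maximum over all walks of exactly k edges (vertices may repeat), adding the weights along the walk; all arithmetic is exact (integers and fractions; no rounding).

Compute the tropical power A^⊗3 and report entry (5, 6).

A^⊗2:
  [-26, -8, -14, -12, -2, -26]
  [-16, 16, 6, 7, 3, -2]
  [-∞, -10, -17, -19, -5, -28]
  [-9, -12, 2, 1, -1, -∞]
  [-18, -8, -7, -8, 1, -26]
  [-6, -5, -7, -10, -6, 0]
A^⊗3:
  [-15, 0, -4, -5, -7, -18]
  [-8, 24, 14, 15, 11, 6]
  [-18, -2, -7, -8, -10, -20]
  [-14, -4, -3, -4, 5, -22]
  [-12, 0, -1, -2, -4, -18]
  [-6, 3, -7, -6, -6, 0]
Key observation: the optimum is the walk 5->2->2->6, with weight (-16) + 8 + (-10) = -18.
Optimal value attained by: walk 5->2->2->6.
Answer: (A^⊗3)[5][6] = -18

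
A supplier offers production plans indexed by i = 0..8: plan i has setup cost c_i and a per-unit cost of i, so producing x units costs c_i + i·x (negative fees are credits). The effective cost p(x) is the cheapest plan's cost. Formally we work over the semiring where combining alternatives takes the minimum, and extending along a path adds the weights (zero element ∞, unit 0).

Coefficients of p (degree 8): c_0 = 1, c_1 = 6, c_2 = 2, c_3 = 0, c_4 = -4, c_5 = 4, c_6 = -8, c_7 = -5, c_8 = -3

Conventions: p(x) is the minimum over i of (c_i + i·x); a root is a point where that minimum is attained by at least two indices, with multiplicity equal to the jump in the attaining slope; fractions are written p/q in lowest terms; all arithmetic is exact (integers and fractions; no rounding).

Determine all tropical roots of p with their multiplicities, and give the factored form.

hull edge (i=0, c=1) to (i=6, c=-8): slope -3/2, span 6
hull edge (i=6, c=-8) to (i=8, c=-3): slope 5/2, span 2
Factored form: p(x) = -3 ⊗ (x ⊕ (-5/2)) ⊗ (x ⊕ (-5/2)) ⊗ (x ⊕ 3/2) ⊗ (x ⊕ 3/2) ⊗ (x ⊕ 3/2) ⊗ (x ⊕ 3/2) ⊗ (x ⊕ 3/2) ⊗ (x ⊕ 3/2)
Answer: roots = -5/2 (mult 2), 3/2 (mult 6)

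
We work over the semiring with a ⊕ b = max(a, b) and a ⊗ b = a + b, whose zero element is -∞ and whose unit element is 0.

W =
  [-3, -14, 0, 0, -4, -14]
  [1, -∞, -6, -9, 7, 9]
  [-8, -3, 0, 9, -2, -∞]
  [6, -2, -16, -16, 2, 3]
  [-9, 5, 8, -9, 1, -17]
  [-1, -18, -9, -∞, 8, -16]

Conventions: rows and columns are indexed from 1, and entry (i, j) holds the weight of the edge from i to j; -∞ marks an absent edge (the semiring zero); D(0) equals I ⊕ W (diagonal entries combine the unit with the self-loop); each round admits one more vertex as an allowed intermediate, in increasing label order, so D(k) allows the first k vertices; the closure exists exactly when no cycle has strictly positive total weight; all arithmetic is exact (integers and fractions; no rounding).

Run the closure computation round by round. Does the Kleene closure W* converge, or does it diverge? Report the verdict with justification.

Detection: at round 0, diagonal entry (5, 5) turns strictly positive.
Key observation: the cycle 5->5 has total weight 1, which is strictly positive.
Answer: DIVERGES — positive cycle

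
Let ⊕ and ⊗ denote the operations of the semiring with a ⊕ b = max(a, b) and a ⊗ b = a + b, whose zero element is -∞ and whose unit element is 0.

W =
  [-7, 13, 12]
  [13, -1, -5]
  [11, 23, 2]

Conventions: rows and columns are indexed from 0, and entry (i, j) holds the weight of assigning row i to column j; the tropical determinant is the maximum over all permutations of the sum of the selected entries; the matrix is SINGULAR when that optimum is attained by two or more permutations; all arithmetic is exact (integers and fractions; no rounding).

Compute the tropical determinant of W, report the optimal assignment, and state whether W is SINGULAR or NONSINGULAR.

σ = (0, 1, 2): (-7) + (-1) + 2 = -6
σ = (0, 2, 1): (-7) + (-5) + 23 = 11
σ = (1, 0, 2): 13 + 13 + 2 = 28
σ = (1, 2, 0): 13 + (-5) + 11 = 19
σ = (2, 0, 1): 12 + 13 + 23 = 48
σ = (2, 1, 0): 12 + (-1) + 11 = 22
Optimal value attained by: σ = (2, 0, 1).
Answer: det⊕(W) = 48; verdict: NONSINGULAR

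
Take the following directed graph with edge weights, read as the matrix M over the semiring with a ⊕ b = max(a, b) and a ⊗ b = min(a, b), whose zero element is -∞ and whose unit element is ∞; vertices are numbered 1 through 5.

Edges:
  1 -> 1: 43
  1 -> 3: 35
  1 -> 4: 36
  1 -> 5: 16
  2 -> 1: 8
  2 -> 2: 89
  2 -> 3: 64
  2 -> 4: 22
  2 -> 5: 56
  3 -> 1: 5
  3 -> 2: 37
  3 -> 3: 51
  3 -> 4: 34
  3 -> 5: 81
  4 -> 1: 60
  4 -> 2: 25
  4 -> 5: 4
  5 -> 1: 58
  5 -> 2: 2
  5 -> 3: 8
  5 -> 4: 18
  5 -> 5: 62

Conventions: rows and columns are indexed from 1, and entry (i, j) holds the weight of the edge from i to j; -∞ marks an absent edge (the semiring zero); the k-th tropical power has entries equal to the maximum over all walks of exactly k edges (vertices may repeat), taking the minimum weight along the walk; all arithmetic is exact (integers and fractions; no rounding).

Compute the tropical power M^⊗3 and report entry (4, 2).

M^⊗2:
  [43, 35, 35, 36, 35]
  [56, 89, 64, 34, 64]
  [58, 37, 51, 34, 62]
  [43, 25, 35, 36, 25]
  [58, 18, 35, 36, 62]
M^⊗3:
  [43, 35, 35, 36, 35]
  [58, 89, 64, 36, 64]
  [58, 37, 51, 36, 62]
  [43, 35, 35, 36, 35]
  [58, 35, 35, 36, 62]
Key observation: the optimum is the walk 4->1->3->2, with weight 60 min 35 min 37 = 35.
Optimal value attained by: walk 4->1->3->2.
Answer: (M^⊗3)[4][2] = 35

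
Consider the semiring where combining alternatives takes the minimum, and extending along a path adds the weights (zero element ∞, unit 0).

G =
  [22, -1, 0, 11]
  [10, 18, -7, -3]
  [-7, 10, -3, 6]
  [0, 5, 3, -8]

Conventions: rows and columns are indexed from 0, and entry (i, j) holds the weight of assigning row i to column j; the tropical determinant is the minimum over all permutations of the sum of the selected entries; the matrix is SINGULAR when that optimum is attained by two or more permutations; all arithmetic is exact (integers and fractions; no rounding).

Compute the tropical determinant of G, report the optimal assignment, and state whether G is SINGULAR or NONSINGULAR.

σ = (0, 1, 2, 3): 22 + 18 + (-3) + (-8) = 29
σ = (0, 1, 3, 2): 22 + 18 + 6 + 3 = 49
σ = (0, 2, 1, 3): 22 + (-7) + 10 + (-8) = 17
σ = (0, 2, 3, 1): 22 + (-7) + 6 + 5 = 26
σ = (0, 3, 1, 2): 22 + (-3) + 10 + 3 = 32
σ = (0, 3, 2, 1): 22 + (-3) + (-3) + 5 = 21
σ = (1, 0, 2, 3): (-1) + 10 + (-3) + (-8) = -2
σ = (1, 0, 3, 2): (-1) + 10 + 6 + 3 = 18
σ = (1, 2, 0, 3): (-1) + (-7) + (-7) + (-8) = -23
σ = (1, 2, 3, 0): (-1) + (-7) + 6 + 0 = -2
σ = (1, 3, 0, 2): (-1) + (-3) + (-7) + 3 = -8
σ = (1, 3, 2, 0): (-1) + (-3) + (-3) + 0 = -7
σ = (2, 0, 1, 3): 0 + 10 + 10 + (-8) = 12
σ = (2, 0, 3, 1): 0 + 10 + 6 + 5 = 21
σ = (2, 1, 0, 3): 0 + 18 + (-7) + (-8) = 3
σ = (2, 1, 3, 0): 0 + 18 + 6 + 0 = 24
σ = (2, 3, 0, 1): 0 + (-3) + (-7) + 5 = -5
σ = (2, 3, 1, 0): 0 + (-3) + 10 + 0 = 7
σ = (3, 0, 1, 2): 11 + 10 + 10 + 3 = 34
σ = (3, 0, 2, 1): 11 + 10 + (-3) + 5 = 23
σ = (3, 1, 0, 2): 11 + 18 + (-7) + 3 = 25
σ = (3, 1, 2, 0): 11 + 18 + (-3) + 0 = 26
σ = (3, 2, 0, 1): 11 + (-7) + (-7) + 5 = 2
σ = (3, 2, 1, 0): 11 + (-7) + 10 + 0 = 14
Optimal value attained by: σ = (1, 2, 0, 3).
Answer: det⊕(G) = -23; verdict: NONSINGULAR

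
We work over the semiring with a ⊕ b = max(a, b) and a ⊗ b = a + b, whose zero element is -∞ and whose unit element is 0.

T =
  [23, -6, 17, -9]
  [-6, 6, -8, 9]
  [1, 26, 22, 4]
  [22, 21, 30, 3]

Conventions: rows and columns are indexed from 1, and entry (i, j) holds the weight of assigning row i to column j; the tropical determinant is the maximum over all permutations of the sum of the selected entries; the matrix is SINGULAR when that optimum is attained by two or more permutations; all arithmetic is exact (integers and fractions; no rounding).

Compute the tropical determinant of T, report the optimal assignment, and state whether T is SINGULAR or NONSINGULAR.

σ = (1, 2, 3, 4): 23 + 6 + 22 + 3 = 54
σ = (1, 2, 4, 3): 23 + 6 + 4 + 30 = 63
σ = (1, 3, 2, 4): 23 + (-8) + 26 + 3 = 44
σ = (1, 3, 4, 2): 23 + (-8) + 4 + 21 = 40
σ = (1, 4, 2, 3): 23 + 9 + 26 + 30 = 88
σ = (1, 4, 3, 2): 23 + 9 + 22 + 21 = 75
σ = (2, 1, 3, 4): (-6) + (-6) + 22 + 3 = 13
σ = (2, 1, 4, 3): (-6) + (-6) + 4 + 30 = 22
σ = (2, 3, 1, 4): (-6) + (-8) + 1 + 3 = -10
σ = (2, 3, 4, 1): (-6) + (-8) + 4 + 22 = 12
σ = (2, 4, 1, 3): (-6) + 9 + 1 + 30 = 34
σ = (2, 4, 3, 1): (-6) + 9 + 22 + 22 = 47
σ = (3, 1, 2, 4): 17 + (-6) + 26 + 3 = 40
σ = (3, 1, 4, 2): 17 + (-6) + 4 + 21 = 36
σ = (3, 2, 1, 4): 17 + 6 + 1 + 3 = 27
σ = (3, 2, 4, 1): 17 + 6 + 4 + 22 = 49
σ = (3, 4, 1, 2): 17 + 9 + 1 + 21 = 48
σ = (3, 4, 2, 1): 17 + 9 + 26 + 22 = 74
σ = (4, 1, 2, 3): (-9) + (-6) + 26 + 30 = 41
σ = (4, 1, 3, 2): (-9) + (-6) + 22 + 21 = 28
σ = (4, 2, 1, 3): (-9) + 6 + 1 + 30 = 28
σ = (4, 2, 3, 1): (-9) + 6 + 22 + 22 = 41
σ = (4, 3, 1, 2): (-9) + (-8) + 1 + 21 = 5
σ = (4, 3, 2, 1): (-9) + (-8) + 26 + 22 = 31
Optimal value attained by: σ = (1, 4, 2, 3).
Answer: det⊕(T) = 88; verdict: NONSINGULAR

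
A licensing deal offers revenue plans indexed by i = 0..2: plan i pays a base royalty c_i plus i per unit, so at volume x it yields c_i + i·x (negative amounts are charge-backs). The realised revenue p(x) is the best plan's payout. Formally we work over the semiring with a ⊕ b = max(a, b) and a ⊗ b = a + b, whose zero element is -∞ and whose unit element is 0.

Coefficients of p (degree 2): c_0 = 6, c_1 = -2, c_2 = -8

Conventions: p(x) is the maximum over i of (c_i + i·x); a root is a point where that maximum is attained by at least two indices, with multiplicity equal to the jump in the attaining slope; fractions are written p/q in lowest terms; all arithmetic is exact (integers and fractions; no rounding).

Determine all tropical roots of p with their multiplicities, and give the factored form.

hull edge (i=0, c=6) to (i=2, c=-8): slope -7, span 2
Factored form: p(x) = -8 ⊗ (x ⊕ 7) ⊗ (x ⊕ 7)
Answer: roots = 7 (mult 2)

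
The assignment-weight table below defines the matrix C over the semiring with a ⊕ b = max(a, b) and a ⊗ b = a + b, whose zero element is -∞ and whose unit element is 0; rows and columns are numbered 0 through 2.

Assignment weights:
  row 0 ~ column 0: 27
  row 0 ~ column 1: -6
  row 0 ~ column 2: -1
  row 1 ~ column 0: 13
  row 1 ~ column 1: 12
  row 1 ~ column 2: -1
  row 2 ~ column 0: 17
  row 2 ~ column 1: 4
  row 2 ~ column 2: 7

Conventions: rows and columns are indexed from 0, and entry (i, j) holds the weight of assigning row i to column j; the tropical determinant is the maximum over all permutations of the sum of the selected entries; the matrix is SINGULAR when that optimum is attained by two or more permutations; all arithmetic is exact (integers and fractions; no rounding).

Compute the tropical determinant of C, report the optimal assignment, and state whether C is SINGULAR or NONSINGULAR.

σ = (0, 1, 2): 27 + 12 + 7 = 46
σ = (0, 2, 1): 27 + (-1) + 4 = 30
σ = (1, 0, 2): (-6) + 13 + 7 = 14
σ = (1, 2, 0): (-6) + (-1) + 17 = 10
σ = (2, 0, 1): (-1) + 13 + 4 = 16
σ = (2, 1, 0): (-1) + 12 + 17 = 28
Optimal value attained by: σ = (0, 1, 2).
Answer: det⊕(C) = 46; verdict: NONSINGULAR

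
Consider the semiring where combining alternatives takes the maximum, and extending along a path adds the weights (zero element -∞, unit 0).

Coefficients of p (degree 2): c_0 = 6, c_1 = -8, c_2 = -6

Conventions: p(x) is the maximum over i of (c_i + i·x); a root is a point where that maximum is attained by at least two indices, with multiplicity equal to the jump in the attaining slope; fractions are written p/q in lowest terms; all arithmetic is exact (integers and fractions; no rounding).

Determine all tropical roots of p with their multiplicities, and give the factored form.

hull edge (i=0, c=6) to (i=2, c=-6): slope -6, span 2
Factored form: p(x) = -6 ⊗ (x ⊕ 6) ⊗ (x ⊕ 6)
Answer: roots = 6 (mult 2)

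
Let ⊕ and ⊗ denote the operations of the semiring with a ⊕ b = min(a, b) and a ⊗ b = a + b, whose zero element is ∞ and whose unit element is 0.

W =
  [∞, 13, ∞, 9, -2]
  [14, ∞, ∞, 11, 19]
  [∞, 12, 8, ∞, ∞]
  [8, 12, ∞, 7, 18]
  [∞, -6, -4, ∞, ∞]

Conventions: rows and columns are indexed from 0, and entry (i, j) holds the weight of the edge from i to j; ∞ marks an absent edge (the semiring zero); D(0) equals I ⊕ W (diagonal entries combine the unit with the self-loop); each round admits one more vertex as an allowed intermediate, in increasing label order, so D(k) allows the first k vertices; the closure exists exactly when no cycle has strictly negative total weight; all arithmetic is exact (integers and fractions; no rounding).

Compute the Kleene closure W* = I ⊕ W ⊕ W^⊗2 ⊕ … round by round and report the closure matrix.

D(0):
  [0, 13, ∞, 9, -2]
  [14, 0, ∞, 11, 19]
  [∞, 12, 0, ∞, ∞]
  [8, 12, ∞, 0, 18]
  [∞, -6, -4, ∞, 0]
D(1):
  [0, 13, ∞, 9, -2]
  [14, 0, ∞, 11, 12]
  [∞, 12, 0, ∞, ∞]
  [8, 12, ∞, 0, 6]
  [∞, -6, -4, ∞, 0]
D(2):
  [0, 13, ∞, 9, -2]
  [14, 0, ∞, 11, 12]
  [26, 12, 0, 23, 24]
  [8, 12, ∞, 0, 6]
  [8, -6, -4, 5, 0]
D(3):
  [0, 13, ∞, 9, -2]
  [14, 0, ∞, 11, 12]
  [26, 12, 0, 23, 24]
  [8, 12, ∞, 0, 6]
  [8, -6, -4, 5, 0]
D(4):
  [0, 13, ∞, 9, -2]
  [14, 0, ∞, 11, 12]
  [26, 12, 0, 23, 24]
  [8, 12, ∞, 0, 6]
  [8, -6, -4, 5, 0]
D(5):
  [0, -8, -6, 3, -2]
  [14, 0, 8, 11, 12]
  [26, 12, 0, 23, 24]
  [8, 0, 2, 0, 6]
  [8, -6, -4, 5, 0]
Answer: W* = [[0, -8, -6, 3, -2], [14, 0, 8, 11, 12], [26, 12, 0, 23, 24], [8, 0, 2, 0, 6], [8, -6, -4, 5, 0]]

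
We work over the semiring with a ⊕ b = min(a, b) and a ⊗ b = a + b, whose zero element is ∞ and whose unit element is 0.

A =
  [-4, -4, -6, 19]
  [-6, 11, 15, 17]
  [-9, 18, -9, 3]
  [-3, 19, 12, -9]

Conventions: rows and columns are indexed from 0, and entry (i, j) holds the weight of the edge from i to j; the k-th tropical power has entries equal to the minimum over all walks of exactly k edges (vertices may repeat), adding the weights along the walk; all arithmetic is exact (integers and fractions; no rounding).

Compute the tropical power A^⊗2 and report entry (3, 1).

A^⊗2:
  [-15, -8, -15, -3]
  [-10, -10, -12, 8]
  [-18, -13, -18, -6]
  [-12, -7, -9, -18]
Key observation: the optimum is the walk 3->0->1, with weight (-3) + (-4) = -7.
Optimal value attained by: walk 3->0->1.
Answer: (A^⊗2)[3][1] = -7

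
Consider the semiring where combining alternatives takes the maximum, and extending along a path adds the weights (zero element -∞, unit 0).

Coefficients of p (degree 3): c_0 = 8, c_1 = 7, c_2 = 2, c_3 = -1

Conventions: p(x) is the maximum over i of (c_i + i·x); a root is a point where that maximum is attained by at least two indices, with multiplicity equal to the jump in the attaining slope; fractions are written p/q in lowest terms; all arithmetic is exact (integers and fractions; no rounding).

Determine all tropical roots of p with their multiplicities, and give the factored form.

hull edge (i=0, c=8) to (i=1, c=7): slope -1, span 1
hull edge (i=1, c=7) to (i=3, c=-1): slope -4, span 2
Factored form: p(x) = -1 ⊗ (x ⊕ 1) ⊗ (x ⊕ 4) ⊗ (x ⊕ 4)
Answer: roots = 1 (mult 1), 4 (mult 2)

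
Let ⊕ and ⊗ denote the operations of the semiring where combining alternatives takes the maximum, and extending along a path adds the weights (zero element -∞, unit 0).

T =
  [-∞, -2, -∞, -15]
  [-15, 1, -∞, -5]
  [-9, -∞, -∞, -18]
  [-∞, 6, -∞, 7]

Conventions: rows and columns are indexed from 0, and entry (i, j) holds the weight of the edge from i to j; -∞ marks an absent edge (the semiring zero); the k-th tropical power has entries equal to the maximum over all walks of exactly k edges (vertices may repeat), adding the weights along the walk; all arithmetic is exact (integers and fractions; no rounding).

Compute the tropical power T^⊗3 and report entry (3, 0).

T^⊗2:
  [-17, -1, -∞, -7]
  [-14, 2, -∞, 2]
  [-∞, -11, -∞, -11]
  [-9, 13, -∞, 14]
T^⊗3:
  [-16, 0, -∞, 0]
  [-13, 8, -∞, 9]
  [-26, -5, -∞, -4]
  [-2, 20, -∞, 21]
Key observation: the optimum is the walk 3->3->1->0, with weight 7 + 6 + (-15) = -2.
Optimal value attained by: walk 3->3->1->0.
Answer: (T^⊗3)[3][0] = -2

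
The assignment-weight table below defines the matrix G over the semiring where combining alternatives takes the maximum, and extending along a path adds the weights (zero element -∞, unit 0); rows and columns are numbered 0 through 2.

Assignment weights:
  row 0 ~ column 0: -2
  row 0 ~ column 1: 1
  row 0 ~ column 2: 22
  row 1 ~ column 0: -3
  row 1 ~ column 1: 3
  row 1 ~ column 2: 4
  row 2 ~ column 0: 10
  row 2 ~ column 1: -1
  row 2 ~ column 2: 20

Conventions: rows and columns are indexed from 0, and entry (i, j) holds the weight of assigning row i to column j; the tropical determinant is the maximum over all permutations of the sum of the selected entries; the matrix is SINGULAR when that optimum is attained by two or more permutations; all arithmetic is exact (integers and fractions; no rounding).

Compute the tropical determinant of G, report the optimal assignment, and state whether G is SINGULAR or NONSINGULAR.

σ = (0, 1, 2): (-2) + 3 + 20 = 21
σ = (0, 2, 1): (-2) + 4 + (-1) = 1
σ = (1, 0, 2): 1 + (-3) + 20 = 18
σ = (1, 2, 0): 1 + 4 + 10 = 15
σ = (2, 0, 1): 22 + (-3) + (-1) = 18
σ = (2, 1, 0): 22 + 3 + 10 = 35
Optimal value attained by: σ = (2, 1, 0).
Answer: det⊕(G) = 35; verdict: NONSINGULAR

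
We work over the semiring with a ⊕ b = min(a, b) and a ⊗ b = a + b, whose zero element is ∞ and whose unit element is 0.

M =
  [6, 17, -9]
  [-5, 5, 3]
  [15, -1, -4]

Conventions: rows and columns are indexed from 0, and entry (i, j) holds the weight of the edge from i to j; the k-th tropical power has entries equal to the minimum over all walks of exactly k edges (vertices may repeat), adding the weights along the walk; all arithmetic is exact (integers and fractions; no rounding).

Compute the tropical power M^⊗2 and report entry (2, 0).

M^⊗2:
  [6, -10, -13]
  [0, 2, -14]
  [-6, -5, -8]
Key observation: the optimum is the walk 2->1->0, with weight (-1) + (-5) = -6.
Optimal value attained by: walk 2->1->0.
Answer: (M^⊗2)[2][0] = -6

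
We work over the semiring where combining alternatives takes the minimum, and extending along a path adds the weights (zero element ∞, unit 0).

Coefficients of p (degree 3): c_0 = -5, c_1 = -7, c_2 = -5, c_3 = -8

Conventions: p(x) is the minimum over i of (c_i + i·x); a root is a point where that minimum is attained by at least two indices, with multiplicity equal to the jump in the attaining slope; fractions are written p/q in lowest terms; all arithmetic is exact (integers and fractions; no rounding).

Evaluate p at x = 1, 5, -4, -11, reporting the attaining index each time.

p(1) = min(-5+0·1=-5, -7+1·1=-6, -5+2·1=-3, -8+3·1=-5) = -6 (attained by i=1)
p(5) = min(-5+0·5=-5, -7+1·5=-2, -5+2·5=5, -8+3·5=7) = -5 (attained by i=0)
p(-4) = min(-5+0·(-4)=-5, -7+1·(-4)=-11, -5+2·(-4)=-13, -8+3·(-4)=-20) = -20 (attained by i=3)
p(-11) = min(-5+0·(-11)=-5, -7+1·(-11)=-18, -5+2·(-11)=-27, -8+3·(-11)=-41) = -41 (attained by i=3)
Answer: p(1) = -6; p(5) = -5; p(-4) = -20; p(-11) = -41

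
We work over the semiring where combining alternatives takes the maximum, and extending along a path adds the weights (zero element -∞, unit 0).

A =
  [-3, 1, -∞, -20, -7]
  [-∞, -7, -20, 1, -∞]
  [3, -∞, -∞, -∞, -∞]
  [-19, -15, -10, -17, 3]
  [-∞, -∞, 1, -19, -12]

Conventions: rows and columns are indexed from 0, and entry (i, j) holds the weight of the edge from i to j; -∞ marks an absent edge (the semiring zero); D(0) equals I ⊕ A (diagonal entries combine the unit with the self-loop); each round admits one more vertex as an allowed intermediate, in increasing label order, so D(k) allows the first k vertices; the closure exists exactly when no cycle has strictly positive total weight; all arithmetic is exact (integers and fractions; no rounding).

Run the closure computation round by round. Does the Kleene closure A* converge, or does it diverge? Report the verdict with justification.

D(0):
  [0, 1, -∞, -20, -7]
  [-∞, 0, -20, 1, -∞]
  [3, -∞, 0, -∞, -∞]
  [-19, -15, -10, 0, 3]
  [-∞, -∞, 1, -19, 0]
D(1):
  [0, 1, -∞, -20, -7]
  [-∞, 0, -20, 1, -∞]
  [3, 4, 0, -17, -4]
  [-19, -15, -10, 0, 3]
  [-∞, -∞, 1, -19, 0]
D(2):
  [0, 1, -19, 2, -7]
  [-∞, 0, -20, 1, -∞]
  [3, 4, 0, 5, -4]
  [-19, -15, -10, 0, 3]
  [-∞, -∞, 1, -19, 0]
D(3):
  [0, 1, -19, 2, -7]
  [-17, 0, -20, 1, -24]
  [3, 4, 0, 5, -4]
  [-7, -6, -10, 0, 3]
  [4, 5, 1, 6, 0]
Detection: at round 4, diagonal entry (4, 4) turns strictly positive.
Key observation: the cycle 4->2->0->1->3->4 has total weight 1 + 3 + 1 + 1 + 3, which is strictly positive.
Answer: DIVERGES — positive cycle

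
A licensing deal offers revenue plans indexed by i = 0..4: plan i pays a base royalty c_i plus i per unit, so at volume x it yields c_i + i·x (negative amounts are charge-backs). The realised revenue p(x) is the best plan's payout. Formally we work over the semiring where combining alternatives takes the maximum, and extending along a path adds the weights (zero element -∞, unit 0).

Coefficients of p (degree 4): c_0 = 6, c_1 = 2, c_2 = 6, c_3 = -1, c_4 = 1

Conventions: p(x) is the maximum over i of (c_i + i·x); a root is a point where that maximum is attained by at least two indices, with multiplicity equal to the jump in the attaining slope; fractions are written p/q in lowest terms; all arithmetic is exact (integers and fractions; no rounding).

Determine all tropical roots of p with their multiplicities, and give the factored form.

hull edge (i=0, c=6) to (i=2, c=6): slope 0, span 2
hull edge (i=2, c=6) to (i=4, c=1): slope -5/2, span 2
Factored form: p(x) = 1 ⊗ (x ⊕ 0) ⊗ (x ⊕ 0) ⊗ (x ⊕ 5/2) ⊗ (x ⊕ 5/2)
Answer: roots = 0 (mult 2), 5/2 (mult 2)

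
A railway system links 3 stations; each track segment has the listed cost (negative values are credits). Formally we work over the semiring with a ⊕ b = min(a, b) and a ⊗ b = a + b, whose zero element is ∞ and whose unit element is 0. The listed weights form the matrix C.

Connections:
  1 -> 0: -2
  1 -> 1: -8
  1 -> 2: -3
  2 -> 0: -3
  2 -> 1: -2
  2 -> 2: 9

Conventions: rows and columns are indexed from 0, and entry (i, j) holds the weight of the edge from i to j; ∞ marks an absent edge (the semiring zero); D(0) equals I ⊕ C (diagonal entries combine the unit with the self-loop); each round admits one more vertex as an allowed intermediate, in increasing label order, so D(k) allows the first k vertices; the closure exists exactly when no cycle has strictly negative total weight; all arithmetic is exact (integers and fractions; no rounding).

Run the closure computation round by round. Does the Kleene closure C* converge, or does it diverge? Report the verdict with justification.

Detection: at round 0, diagonal entry (1, 1) turns strictly negative.
Key observation: the cycle 1->1 has total weight (-8), which is strictly negative.
Answer: DIVERGES — negative cycle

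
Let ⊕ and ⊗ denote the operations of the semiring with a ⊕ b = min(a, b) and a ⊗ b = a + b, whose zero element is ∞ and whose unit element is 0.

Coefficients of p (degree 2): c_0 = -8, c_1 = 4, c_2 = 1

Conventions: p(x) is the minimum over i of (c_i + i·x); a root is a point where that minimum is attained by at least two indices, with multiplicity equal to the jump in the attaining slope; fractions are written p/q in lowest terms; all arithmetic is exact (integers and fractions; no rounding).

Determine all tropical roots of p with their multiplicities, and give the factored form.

hull edge (i=0, c=-8) to (i=2, c=1): slope 9/2, span 2
Factored form: p(x) = 1 ⊗ (x ⊕ (-9/2)) ⊗ (x ⊕ (-9/2))
Answer: roots = -9/2 (mult 2)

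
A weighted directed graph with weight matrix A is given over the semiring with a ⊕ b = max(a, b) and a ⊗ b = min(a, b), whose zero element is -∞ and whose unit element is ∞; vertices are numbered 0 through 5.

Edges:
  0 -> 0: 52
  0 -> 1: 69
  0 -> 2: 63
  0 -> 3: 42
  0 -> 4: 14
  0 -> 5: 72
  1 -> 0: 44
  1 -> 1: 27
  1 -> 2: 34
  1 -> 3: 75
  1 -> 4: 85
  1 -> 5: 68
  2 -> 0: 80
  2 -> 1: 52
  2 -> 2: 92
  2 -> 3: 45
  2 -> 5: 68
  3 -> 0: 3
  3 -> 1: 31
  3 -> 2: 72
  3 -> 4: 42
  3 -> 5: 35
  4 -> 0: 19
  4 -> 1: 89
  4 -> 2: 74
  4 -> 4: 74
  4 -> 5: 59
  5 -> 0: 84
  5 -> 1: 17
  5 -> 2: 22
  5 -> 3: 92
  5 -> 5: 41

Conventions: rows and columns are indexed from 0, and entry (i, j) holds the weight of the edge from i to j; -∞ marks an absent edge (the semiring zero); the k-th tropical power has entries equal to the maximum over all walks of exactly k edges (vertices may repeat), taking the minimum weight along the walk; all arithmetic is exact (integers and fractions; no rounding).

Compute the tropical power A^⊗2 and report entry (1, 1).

A^⊗2:
  [72, 52, 63, 72, 69, 68]
  [68, 85, 74, 68, 74, 59]
  [80, 69, 92, 68, 52, 72]
  [72, 52, 72, 45, 42, 68]
  [74, 74, 74, 75, 85, 68]
  [52, 69, 72, 42, 42, 72]
Key observation: the optimum is the walk 1->4->1, with weight 85 min 89 = 85.
Optimal value attained by: walk 1->4->1.
Answer: (A^⊗2)[1][1] = 85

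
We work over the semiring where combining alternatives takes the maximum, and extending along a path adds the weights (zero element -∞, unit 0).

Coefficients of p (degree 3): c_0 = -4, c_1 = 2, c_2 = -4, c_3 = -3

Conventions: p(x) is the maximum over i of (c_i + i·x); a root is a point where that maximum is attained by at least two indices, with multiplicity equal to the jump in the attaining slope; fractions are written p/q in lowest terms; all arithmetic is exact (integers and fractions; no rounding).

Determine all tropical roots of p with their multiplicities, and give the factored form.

hull edge (i=0, c=-4) to (i=1, c=2): slope 6, span 1
hull edge (i=1, c=2) to (i=3, c=-3): slope -5/2, span 2
Factored form: p(x) = -3 ⊗ (x ⊕ (-6)) ⊗ (x ⊕ 5/2) ⊗ (x ⊕ 5/2)
Answer: roots = -6 (mult 1), 5/2 (mult 2)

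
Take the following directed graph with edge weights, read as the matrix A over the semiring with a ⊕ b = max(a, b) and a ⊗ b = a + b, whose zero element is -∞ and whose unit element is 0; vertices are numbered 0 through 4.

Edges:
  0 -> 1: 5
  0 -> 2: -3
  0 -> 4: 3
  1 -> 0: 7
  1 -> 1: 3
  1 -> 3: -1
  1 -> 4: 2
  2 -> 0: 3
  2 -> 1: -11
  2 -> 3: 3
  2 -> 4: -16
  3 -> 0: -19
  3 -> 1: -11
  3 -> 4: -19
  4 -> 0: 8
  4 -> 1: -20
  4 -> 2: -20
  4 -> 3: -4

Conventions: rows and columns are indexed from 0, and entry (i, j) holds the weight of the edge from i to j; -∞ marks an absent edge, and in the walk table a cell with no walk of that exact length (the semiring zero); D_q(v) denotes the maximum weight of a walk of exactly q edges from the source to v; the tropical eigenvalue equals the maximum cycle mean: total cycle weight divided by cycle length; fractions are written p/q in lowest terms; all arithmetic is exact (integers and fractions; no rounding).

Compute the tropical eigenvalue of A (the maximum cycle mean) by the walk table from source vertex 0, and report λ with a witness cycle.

q=0: [0, -∞, -∞, -∞, -∞]
q=1: [-∞, 5, -3, -∞, 3]
q=2: [12, 8, -17, 4, 7]
q=3: [15, 17, 9, 7, 15]
q=4: [24, 20, 12, 16, 19]
q=5: [27, 29, 21, 19, 27]
Optimal cycle mean attained by: cycle 0->1->0, total 5 + 7, length 2.
Answer: λ = 6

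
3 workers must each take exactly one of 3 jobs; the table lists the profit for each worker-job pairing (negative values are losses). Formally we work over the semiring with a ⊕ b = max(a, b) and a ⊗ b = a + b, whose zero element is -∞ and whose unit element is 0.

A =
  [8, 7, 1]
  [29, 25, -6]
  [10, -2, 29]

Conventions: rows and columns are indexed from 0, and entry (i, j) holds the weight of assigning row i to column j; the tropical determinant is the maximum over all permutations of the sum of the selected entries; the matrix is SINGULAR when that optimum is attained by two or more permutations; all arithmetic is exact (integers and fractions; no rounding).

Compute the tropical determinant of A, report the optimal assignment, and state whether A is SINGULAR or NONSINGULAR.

σ = (0, 1, 2): 8 + 25 + 29 = 62
σ = (0, 2, 1): 8 + (-6) + (-2) = 0
σ = (1, 0, 2): 7 + 29 + 29 = 65
σ = (1, 2, 0): 7 + (-6) + 10 = 11
σ = (2, 0, 1): 1 + 29 + (-2) = 28
σ = (2, 1, 0): 1 + 25 + 10 = 36
Optimal value attained by: σ = (1, 0, 2).
Answer: det⊕(A) = 65; verdict: NONSINGULAR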